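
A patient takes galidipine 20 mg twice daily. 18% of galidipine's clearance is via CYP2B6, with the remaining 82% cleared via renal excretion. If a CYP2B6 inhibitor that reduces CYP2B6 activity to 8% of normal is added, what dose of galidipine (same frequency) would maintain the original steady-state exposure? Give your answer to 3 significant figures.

16.7 mg

The CYP2B6 pathway (18% of clearance) drops to 0.08× activity: 0.18 × 0.08 = 0.0144.
The remaining 82% of clearance is unaffected.
CL_new/CL_old = 0.0144 + 0.82 = 0.8344.
Exposure is unchanged when dose changes in proportion to clearance. New dose = 20 mg × 0.8344 = 16.7 mg.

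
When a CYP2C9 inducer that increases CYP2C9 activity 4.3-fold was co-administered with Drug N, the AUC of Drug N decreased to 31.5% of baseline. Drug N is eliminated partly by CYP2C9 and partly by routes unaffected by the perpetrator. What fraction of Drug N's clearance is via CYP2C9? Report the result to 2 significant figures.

0.66

Call the CYP2C9 fraction fm. After the interaction, CL_new/CL_old = fm × 4.3 + (1 − fm).
AUC ratio = 1 / (new CL fraction), so new CL fraction = 1 / 0.315 = 3.175.
fm × 4.3 + 1 − fm = 3.175  ⇒  fm × (4.3 − 1) = 2.175  ⇒  fm = 0.66.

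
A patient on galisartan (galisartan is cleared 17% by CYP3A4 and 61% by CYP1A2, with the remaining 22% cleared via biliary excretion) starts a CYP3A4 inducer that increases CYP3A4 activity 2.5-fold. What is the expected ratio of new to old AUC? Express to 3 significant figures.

0.797

CYP3A4: 0.17 × 2.5 = 0.425
CYP1A2: 0.61 (unchanged)
Other: 0.22 (unchanged)
Relative clearance = 0.425 + 0.61 + 0.22 = 1.255.
AUC ratio = CL_old/CL_new = 1 / 1.255 = 0.797.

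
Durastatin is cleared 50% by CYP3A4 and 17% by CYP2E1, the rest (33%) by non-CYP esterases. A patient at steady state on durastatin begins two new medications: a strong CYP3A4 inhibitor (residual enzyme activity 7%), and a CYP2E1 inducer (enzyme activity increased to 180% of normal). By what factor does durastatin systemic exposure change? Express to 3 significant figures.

1.49

CYP3A4: 0.5 × 0.07 = 0.035
CYP2E1: 0.17 × 1.8 = 0.306
Other: 0.33 (unchanged)
Relative clearance = 0.035 + 0.306 + 0.33 = 0.671.
Because systemic exposure varies inversely with clearance, the combined effect is 1 / 0.671 = 1.49.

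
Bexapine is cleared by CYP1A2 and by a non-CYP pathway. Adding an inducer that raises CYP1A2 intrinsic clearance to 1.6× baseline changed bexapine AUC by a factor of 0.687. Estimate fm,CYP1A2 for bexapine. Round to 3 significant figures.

0.759

Let fm be the CYP1A2 fraction. New clearance relative to baseline = fm × 1.6 + (1 − fm).
AUC ratio = 1 / (new CL fraction), so new CL fraction = 1 / 0.687 = 1.456.
fm × 1.6 + 1 − fm = 1.456  ⇒  fm × (1.6 − 1) = 0.4556  ⇒  fm = 0.759.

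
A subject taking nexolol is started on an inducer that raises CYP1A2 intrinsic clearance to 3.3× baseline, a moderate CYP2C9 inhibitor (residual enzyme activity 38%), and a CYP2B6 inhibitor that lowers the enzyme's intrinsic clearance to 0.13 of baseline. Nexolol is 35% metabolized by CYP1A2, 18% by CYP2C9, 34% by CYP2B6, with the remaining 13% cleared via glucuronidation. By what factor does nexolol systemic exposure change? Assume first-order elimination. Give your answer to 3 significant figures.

The CYP1A2 pathway (35% of clearance) rises to 3.3× activity: 0.35 × 3.3 = 1.155.
The CYP2C9 pathway (18% of clearance) falls to 0.38× activity: 0.18 × 0.38 = 0.0684.
The CYP2B6 pathway (34% of clearance) is reduced to 0.13× activity: 0.34 × 0.13 = 0.0442.
Non-CYP routes (13%) are unchanged.
New clearance relative to baseline: 1.155 + 0.0684 + 0.0442 + 0.13 = 1.3976.
Net systemic exposure ratio = 1 / 1.3976 = 0.716.

0.716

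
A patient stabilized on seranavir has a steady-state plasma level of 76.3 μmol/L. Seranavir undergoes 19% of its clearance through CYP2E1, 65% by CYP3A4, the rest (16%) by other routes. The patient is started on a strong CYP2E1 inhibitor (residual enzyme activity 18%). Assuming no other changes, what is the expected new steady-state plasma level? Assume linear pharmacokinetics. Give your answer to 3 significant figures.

90.4 μmol/L

The CYP2E1 pathway (19% of clearance) is reduced to 0.18× activity: 0.19 × 0.18 = 0.0342.
CYP3A4 (65%) and the residual 16% are unaffected.
New clearance relative to baseline: 0.0342 + 0.65 + 0.16 = 0.8442.
New steady-state plasma level = baseline ÷ relative clearance = 76.3 / 0.8442 = 90.4 μmol/L.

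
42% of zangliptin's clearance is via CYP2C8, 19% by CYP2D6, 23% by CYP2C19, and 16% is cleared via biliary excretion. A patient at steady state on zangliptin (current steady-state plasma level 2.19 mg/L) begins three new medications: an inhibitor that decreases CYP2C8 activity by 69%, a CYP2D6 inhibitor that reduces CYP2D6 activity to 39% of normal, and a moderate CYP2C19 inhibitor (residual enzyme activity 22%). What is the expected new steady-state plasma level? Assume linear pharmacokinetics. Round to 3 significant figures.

5.28 mg/L

The CYP2C8 pathway (42% of clearance) falls to 0.31× activity: 0.42 × 0.31 = 0.1302.
The CYP2D6 pathway (19% of clearance) drops to 0.39× activity: 0.19 × 0.39 = 0.0741.
The CYP2C19 pathway (23% of clearance) falls to 0.22× activity: 0.23 × 0.22 = 0.0506.
Non-CYP routes (16%) are unchanged.
Relative clearance = 0.1302 + 0.0741 + 0.0506 + 0.16 = 0.4149.
Steady-state plasma level ∝ 1/CL: new value = 2.19 / 0.4149 = 5.28 mg/L.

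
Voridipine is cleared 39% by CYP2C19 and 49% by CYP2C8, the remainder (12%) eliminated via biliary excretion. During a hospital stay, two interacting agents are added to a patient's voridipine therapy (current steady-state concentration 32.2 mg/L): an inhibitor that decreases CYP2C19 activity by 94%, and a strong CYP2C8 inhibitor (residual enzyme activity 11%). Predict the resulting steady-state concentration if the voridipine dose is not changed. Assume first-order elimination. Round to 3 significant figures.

163 mg/L

CYP2C19: 0.39 × 0.06 = 0.0234
CYP2C8: 0.49 × 0.11 = 0.0539
Other: 0.12 (unchanged)
New clearance relative to baseline: 0.0234 + 0.0539 + 0.12 = 0.1973.
New steady-state concentration = 32.2 / 0.1973 = 163 mg/L (concentration scales inversely with clearance).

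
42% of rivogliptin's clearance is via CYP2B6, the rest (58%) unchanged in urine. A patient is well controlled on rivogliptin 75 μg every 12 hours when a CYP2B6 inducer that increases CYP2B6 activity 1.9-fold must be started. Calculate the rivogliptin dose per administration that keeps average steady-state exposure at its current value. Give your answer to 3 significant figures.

103 μg

The CYP2B6 pathway (42% of clearance) rises to 1.9× activity: 0.42 × 1.9 = 0.798.
Non-CYP routes (58%) are unchanged.
Relative clearance = 0.798 + 0.58 = 1.378.
Css,avg = (dose rate)/CL, so holding Css fixed requires dose ∝ CL: 75 × 1.378 = 103 μg.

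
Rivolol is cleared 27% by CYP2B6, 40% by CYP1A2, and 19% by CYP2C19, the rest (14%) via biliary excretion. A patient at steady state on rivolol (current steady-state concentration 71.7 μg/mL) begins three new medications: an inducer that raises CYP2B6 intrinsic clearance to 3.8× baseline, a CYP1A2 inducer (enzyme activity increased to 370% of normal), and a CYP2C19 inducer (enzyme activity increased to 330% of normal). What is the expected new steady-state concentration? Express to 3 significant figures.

The CYP2B6 pathway (27% of clearance) rises to 3.8× activity: 0.27 × 3.8 = 1.026.
The CYP1A2 pathway (40% of clearance) increases to 3.7× activity: 0.4 × 3.7 = 1.48.
The CYP2C19 pathway (19% of clearance) increases to 3.3× activity: 0.19 × 3.3 = 0.627.
The remaining 14% of clearance is unaffected.
Relative clearance = 1.026 + 1.48 + 0.627 + 0.14 = 3.273.
Steady-state concentration ∝ 1/CL: new value = 71.7 / 3.273 = 21.9 μg/mL.

21.9 μg/mL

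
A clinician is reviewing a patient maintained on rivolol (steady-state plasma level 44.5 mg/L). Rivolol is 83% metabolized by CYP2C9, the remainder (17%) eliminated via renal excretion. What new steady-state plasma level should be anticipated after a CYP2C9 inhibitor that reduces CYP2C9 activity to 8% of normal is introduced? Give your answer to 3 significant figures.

188 mg/L

CYP2C9: 0.83 × 0.08 = 0.0664
Other: 0.17 (unchanged)
CL_new/CL_old = 0.0664 + 0.17 = 0.2364.
Steady-state plasma level ∝ 1/CL, so new value = 44.5 / 0.2364 = 188 mg/L.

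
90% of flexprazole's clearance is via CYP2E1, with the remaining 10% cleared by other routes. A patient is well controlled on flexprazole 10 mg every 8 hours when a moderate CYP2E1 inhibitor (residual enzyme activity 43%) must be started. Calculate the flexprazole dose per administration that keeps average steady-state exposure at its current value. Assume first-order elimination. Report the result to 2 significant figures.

CYP2E1: 0.9 × 0.43 = 0.387
Other: 0.1 (unchanged)
Relative clearance = 0.387 + 0.1 = 0.487.
Css,avg = (dose rate)/CL, so holding Css fixed requires dose ∝ CL: 10 × 0.487 = 4.9 mg.

4.9 mg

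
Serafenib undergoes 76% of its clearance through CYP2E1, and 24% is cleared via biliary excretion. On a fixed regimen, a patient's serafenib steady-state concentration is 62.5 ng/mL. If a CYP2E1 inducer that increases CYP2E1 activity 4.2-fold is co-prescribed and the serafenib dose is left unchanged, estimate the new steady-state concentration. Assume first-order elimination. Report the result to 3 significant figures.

18.2 ng/mL

The CYP2E1 pathway (76% of clearance) is boosted to 4.2× activity: 0.76 × 4.2 = 3.192.
The remaining 24% of clearance is unaffected.
New clearance relative to baseline: 3.192 + 0.24 = 3.432.
Steady-state concentration ∝ 1/CL, so new value = 62.5 / 3.432 = 18.2 ng/mL.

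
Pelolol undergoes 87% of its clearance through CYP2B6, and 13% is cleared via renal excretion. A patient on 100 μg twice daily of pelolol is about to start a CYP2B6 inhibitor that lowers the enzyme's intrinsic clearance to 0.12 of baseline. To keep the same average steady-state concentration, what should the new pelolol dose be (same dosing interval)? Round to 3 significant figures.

23.4 μg

The CYP2B6 pathway (87% of clearance) falls to 0.12× activity: 0.87 × 0.12 = 0.1044.
The remaining 13% of clearance is unaffected.
New clearance relative to baseline: 0.1044 + 0.13 = 0.2344.
Css,avg = (dose rate)/CL, so holding Css fixed requires dose ∝ CL: 100 × 0.2344 = 23.4 μg.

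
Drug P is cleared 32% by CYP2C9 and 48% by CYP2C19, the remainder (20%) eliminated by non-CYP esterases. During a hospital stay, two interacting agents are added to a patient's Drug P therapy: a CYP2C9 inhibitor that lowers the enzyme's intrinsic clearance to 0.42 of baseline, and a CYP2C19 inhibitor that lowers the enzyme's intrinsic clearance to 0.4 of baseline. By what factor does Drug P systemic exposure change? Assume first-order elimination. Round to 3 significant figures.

1.90

CYP2C9: 0.32 × 0.42 = 0.1344
CYP2C19: 0.48 × 0.4 = 0.192
Other: 0.2 (unchanged)
Relative clearance = 0.1344 + 0.192 + 0.2 = 0.5264.
Net systemic exposure ratio = 1 / 0.5264 = 1.90.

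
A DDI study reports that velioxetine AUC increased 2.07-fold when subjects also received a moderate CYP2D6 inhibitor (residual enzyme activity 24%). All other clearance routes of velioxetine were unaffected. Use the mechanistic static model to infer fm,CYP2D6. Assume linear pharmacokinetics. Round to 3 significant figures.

0.680

Write x for the fraction cleared via CYP2D6. The observed AUC change means clearance fell to 1/2.07 = 0.4831 of baseline.
Setting x·0.24 + (1 − x) = 0.4831 and solving: x = (0.4831 − 1)/(0.24 − 1) = 0.680.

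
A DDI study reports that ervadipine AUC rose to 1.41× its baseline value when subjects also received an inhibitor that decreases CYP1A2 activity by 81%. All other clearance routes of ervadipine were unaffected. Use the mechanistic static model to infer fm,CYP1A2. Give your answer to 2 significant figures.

CL'/CL = 1 / 1.41 = 0.7092
0.19·fm + (1 − fm) = 0.7092
fm = (0.7092 − 1) / (0.19 − 1) = 0.36

0.36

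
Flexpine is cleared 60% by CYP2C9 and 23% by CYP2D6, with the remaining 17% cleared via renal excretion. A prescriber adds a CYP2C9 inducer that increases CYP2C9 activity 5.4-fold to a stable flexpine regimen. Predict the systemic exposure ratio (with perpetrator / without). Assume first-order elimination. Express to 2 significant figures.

0.27

The CYP2C9 pathway (60% of clearance) increases to 5.4× activity: 0.6 × 5.4 = 3.24.
CYP2D6 (23%) and the residual 17% are unaffected.
New clearance relative to baseline: 3.24 + 0.23 + 0.17 = 3.64.
Systemic exposure ratio = CL_old/CL_new = 1 / 3.64 = 0.27.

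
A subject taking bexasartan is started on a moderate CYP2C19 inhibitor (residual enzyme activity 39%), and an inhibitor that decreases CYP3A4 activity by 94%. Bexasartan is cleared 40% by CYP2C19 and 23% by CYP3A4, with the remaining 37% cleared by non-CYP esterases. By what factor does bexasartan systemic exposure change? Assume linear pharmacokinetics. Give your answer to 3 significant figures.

The CYP2C19 pathway (40% of clearance) falls to 0.39× activity: 0.4 × 0.39 = 0.156.
The CYP3A4 pathway (23% of clearance) is reduced to 0.06× activity: 0.23 × 0.06 = 0.0138.
Non-CYP routes (37%) are unchanged.
Relative clearance = 0.156 + 0.0138 + 0.37 = 0.5398.
Because systemic exposure varies inversely with clearance, the combined effect is 1 / 0.5398 = 1.85.

1.85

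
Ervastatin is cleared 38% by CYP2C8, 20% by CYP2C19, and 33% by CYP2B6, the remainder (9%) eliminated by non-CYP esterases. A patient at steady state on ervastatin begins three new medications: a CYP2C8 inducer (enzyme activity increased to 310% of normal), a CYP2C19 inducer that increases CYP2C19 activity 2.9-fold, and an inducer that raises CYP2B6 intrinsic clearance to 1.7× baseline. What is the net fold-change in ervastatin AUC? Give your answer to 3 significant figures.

The CYP2C8 pathway (38% of clearance) increases to 3.1× activity: 0.38 × 3.1 = 1.178.
The CYP2C19 pathway (20% of clearance) increases to 2.9× activity: 0.2 × 2.9 = 0.58.
The CYP2B6 pathway (33% of clearance) rises to 1.7× activity: 0.33 × 1.7 = 0.561.
The remaining 9% of clearance is unaffected.
Relative clearance = 1.178 + 0.58 + 0.561 + 0.09 = 2.409.
Net AUC ratio = 1 / 2.409 = 0.415.

0.415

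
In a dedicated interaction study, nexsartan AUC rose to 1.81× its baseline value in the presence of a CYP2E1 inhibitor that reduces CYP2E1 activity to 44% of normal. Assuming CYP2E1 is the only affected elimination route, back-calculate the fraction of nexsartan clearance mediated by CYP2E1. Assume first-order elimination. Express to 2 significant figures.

0.80

Write x for the fraction cleared via CYP2E1. The observed AUC change means clearance fell to 1/1.81 = 0.5525 of baseline.
Setting x·0.44 + (1 − x) = 0.5525 and solving: x = (0.5525 − 1)/(0.44 − 1) = 0.80.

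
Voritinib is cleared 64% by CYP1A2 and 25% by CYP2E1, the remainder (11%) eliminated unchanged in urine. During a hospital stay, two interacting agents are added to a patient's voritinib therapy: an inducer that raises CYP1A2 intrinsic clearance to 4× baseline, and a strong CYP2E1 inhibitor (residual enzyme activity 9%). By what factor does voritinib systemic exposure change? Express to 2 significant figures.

0.37

The CYP1A2 pathway (64% of clearance) is boosted to 4× activity: 0.64 × 4 = 2.56.
The CYP2E1 pathway (25% of clearance) is reduced to 0.09× activity: 0.25 × 0.09 = 0.0225.
The remaining 11% of clearance is unaffected.
Relative clearance = 2.56 + 0.0225 + 0.11 = 2.6925.
Because systemic exposure varies inversely with clearance, the combined effect is 1 / 2.6925 = 0.37.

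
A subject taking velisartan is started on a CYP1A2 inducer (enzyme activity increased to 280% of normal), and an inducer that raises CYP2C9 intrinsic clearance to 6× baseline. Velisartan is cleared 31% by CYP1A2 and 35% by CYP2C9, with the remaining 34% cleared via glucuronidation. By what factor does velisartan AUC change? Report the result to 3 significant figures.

The CYP1A2 pathway (31% of clearance) increases to 2.8× activity: 0.31 × 2.8 = 0.868.
The CYP2C9 pathway (35% of clearance) increases to 6× activity: 0.35 × 6 = 2.1.
Non-CYP routes (34%) are unchanged.
CL_new/CL_old = 0.868 + 2.1 + 0.34 = 3.308.
Because AUC varies inversely with clearance, the combined effect is 1 / 3.308 = 0.302.

0.302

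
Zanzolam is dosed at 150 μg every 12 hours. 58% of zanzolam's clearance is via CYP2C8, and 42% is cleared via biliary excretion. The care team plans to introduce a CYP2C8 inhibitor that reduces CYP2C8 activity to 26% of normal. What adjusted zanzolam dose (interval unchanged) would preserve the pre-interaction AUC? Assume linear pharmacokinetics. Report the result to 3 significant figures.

85.6 μg

CYP2C8: 0.58 × 0.26 = 0.1508
Other: 0.42 (unchanged)
Relative clearance = 0.1508 + 0.42 = 0.5708.
Css,avg = (dose rate)/CL, so holding Css fixed requires dose ∝ CL: 150 × 0.5708 = 85.6 μg.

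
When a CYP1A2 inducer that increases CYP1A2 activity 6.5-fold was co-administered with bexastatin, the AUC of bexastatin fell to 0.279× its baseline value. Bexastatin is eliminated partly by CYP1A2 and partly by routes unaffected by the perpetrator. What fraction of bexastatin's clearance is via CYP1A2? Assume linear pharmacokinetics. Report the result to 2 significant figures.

CL'/CL = 1 / 0.279 = 3.584
6.5·fm + (1 − fm) = 3.584
fm = (3.584 − 1) / (6.5 − 1) = 0.47

0.47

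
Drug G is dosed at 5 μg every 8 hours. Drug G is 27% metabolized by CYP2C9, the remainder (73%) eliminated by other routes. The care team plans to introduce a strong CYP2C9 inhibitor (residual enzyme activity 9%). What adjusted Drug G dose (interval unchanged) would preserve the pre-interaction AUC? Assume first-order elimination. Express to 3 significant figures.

The CYP2C9 pathway (27% of clearance) is reduced to 0.09× activity: 0.27 × 0.09 = 0.0243.
Non-CYP routes (73%) are unchanged.
CL_new/CL_old = 0.0243 + 0.73 = 0.7543.
To maintain the same steady-state level, dose must scale with clearance: new dose = 5 × 0.7543 = 3.77 μg.

3.77 μg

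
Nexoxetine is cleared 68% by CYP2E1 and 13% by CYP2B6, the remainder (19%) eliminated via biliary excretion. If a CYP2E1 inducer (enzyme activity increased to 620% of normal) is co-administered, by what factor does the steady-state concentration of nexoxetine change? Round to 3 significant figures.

CYP2E1: 0.68 × 6.2 = 4.216
CYP2B6: 0.13 (unchanged)
Other: 0.19 (unchanged)
CL_new/CL_old = 4.216 + 0.13 + 0.19 = 4.536.
Since steady-state concentration ∝ 1/CL, the ratio is 1 / 4.536 = 0.220.

0.220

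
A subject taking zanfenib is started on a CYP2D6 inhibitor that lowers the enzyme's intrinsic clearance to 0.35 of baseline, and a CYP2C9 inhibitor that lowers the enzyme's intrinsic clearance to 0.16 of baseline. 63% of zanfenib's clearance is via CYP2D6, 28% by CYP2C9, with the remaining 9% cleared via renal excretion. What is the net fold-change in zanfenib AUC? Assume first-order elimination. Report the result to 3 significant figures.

The CYP2D6 pathway (63% of clearance) is reduced to 0.35× activity: 0.63 × 0.35 = 0.2205.
The CYP2C9 pathway (28% of clearance) drops to 0.16× activity: 0.28 × 0.16 = 0.0448.
The remaining 9% of clearance is unaffected.
New clearance relative to baseline: 0.2205 + 0.0448 + 0.09 = 0.3553.
Because AUC varies inversely with clearance, the combined effect is 1 / 0.3553 = 2.81.

2.81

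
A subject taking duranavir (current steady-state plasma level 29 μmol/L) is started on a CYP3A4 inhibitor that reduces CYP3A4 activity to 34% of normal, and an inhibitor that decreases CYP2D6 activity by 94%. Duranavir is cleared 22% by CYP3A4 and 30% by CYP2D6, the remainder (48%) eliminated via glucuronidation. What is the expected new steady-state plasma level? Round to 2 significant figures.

CYP3A4: 0.22 × 0.34 = 0.0748
CYP2D6: 0.3 × 0.06 = 0.018
Other: 0.48 (unchanged)
CL_new/CL_old = 0.0748 + 0.018 + 0.48 = 0.5728.
Dividing the baseline by the relative clearance: 29 / 0.5728 = 51 μmol/L.

51 μmol/L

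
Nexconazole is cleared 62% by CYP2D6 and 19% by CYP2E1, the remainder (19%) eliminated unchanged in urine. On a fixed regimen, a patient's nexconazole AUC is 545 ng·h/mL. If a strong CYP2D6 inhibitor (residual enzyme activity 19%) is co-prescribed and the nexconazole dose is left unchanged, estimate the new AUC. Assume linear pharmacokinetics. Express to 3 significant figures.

1.09 × 10³ ng·h/mL

The CYP2D6 pathway (62% of clearance) is reduced to 0.19× activity: 0.62 × 0.19 = 0.1178.
CYP2E1 (19%) and the residual 19% are unaffected.
Relative clearance = 0.1178 + 0.19 + 0.19 = 0.4978.
AUC ∝ 1/CL, so new value = 545 / 0.4978 = 1.09 × 10³ ng·h/mL.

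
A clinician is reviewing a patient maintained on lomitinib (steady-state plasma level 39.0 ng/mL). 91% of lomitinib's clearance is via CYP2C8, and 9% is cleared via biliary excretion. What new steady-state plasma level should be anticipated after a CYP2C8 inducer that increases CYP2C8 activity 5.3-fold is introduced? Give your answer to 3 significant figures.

The CYP2C8 pathway (91% of clearance) increases to 5.3× activity: 0.91 × 5.3 = 4.823.
Non-CYP routes (9%) are unchanged.
CL_new/CL_old = 4.823 + 0.09 = 4.913.
Steady-state plasma level ∝ 1/CL, so new value = 39.0 / 4.913 = 7.94 ng/mL.

7.94 ng/mL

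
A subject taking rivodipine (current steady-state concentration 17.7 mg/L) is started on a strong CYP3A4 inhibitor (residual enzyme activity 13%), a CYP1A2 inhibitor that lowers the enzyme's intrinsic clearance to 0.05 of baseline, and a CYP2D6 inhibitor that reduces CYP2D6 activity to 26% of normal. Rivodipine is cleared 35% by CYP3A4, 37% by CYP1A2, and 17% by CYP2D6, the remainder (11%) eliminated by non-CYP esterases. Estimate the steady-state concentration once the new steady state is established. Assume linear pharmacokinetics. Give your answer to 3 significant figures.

81.1 mg/L

The CYP3A4 pathway (35% of clearance) is reduced to 0.13× activity: 0.35 × 0.13 = 0.0455.
The CYP1A2 pathway (37% of clearance) is reduced to 0.05× activity: 0.37 × 0.05 = 0.0185.
The CYP2D6 pathway (17% of clearance) falls to 0.26× activity: 0.17 × 0.26 = 0.0442.
Non-CYP routes (11%) are unchanged.
Relative clearance = 0.0455 + 0.0185 + 0.0442 + 0.11 = 0.2182.
Dividing the baseline by the relative clearance: 17.7 / 0.2182 = 81.1 mg/L.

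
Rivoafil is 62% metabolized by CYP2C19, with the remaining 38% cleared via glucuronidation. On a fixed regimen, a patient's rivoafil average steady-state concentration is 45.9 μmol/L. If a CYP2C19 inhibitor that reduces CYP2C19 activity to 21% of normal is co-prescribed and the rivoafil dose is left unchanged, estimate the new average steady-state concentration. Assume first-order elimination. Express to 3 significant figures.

90.0 μmol/L

The CYP2C19 pathway (62% of clearance) falls to 0.21× activity: 0.62 × 0.21 = 0.1302.
The remaining 38% of clearance is unaffected.
New clearance relative to baseline: 0.1302 + 0.38 = 0.5102.
Average steady-state concentration ∝ 1/CL, so new value = 45.9 / 0.5102 = 90.0 μmol/L.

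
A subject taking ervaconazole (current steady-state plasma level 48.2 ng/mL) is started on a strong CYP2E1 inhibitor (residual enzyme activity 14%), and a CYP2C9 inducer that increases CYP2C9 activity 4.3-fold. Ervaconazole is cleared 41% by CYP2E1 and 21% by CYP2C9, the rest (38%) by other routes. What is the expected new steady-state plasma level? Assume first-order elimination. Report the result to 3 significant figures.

The CYP2E1 pathway (41% of clearance) falls to 0.14× activity: 0.41 × 0.14 = 0.0574.
The CYP2C9 pathway (21% of clearance) increases to 4.3× activity: 0.21 × 4.3 = 0.903.
Non-CYP routes (38%) are unchanged.
New clearance relative to baseline: 0.0574 + 0.903 + 0.38 = 1.3404.
Dividing the baseline by the relative clearance: 48.2 / 1.3404 = 36.0 ng/mL.

36.0 ng/mL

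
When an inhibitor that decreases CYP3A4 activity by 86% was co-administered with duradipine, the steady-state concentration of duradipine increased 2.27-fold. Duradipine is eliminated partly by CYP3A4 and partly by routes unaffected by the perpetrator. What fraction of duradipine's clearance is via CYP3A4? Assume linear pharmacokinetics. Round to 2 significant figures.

Let x = fm,CYP3A4. Because steady-state concentration ∝ 1/CL, relative clearance fell to 1/2.27 = 0.4405.
Only the CYP3A4 route changed, so 0.4405 = x·0.14 + (1 − x), giving x = 0.65.

0.65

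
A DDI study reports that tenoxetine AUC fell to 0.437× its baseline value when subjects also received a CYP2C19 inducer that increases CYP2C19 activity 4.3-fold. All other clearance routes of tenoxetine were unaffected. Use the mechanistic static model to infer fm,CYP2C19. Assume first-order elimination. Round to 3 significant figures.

CL'/CL = 1 / 0.437 = 2.288
4.3·fm + (1 − fm) = 2.288
fm = (2.288 − 1) / (4.3 − 1) = 0.390

0.390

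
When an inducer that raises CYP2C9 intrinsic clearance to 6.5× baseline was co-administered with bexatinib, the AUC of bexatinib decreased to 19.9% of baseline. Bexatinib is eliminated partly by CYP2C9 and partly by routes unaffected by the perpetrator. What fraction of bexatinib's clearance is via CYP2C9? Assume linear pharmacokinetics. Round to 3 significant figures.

0.732

Call the CYP2C9 fraction fm. After the interaction, CL_new/CL_old = fm × 6.5 + (1 − fm).
AUC ratio = 1 / (new CL fraction), so new CL fraction = 1 / 0.199 = 5.025.
fm × 6.5 + 1 − fm = 5.025  ⇒  fm × (6.5 − 1) = 4.025  ⇒  fm = 0.732.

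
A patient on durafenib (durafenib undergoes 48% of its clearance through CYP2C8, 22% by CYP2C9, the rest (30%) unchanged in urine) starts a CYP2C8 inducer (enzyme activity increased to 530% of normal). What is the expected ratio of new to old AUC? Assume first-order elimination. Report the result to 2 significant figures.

The CYP2C8 pathway (48% of clearance) rises to 5.3× activity: 0.48 × 5.3 = 2.544.
CYP2C9 (22%) and the residual 30% are unaffected.
New clearance relative to baseline: 2.544 + 0.22 + 0.3 = 3.064.
Since AUC ∝ 1/CL, the ratio is 1 / 3.064 = 0.33.

0.33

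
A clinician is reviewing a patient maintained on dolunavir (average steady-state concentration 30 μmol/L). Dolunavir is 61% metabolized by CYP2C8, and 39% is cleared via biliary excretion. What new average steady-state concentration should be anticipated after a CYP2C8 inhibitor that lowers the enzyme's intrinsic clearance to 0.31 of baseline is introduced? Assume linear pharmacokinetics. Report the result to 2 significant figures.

The CYP2C8 pathway (61% of clearance) is reduced to 0.31× activity: 0.61 × 0.31 = 0.1891.
Non-CYP routes (39%) are unchanged.
CL_new/CL_old = 0.1891 + 0.39 = 0.5791.
With dosing unchanged, average steady-state concentration scales as 1/CL: 30 / 0.5791 = 52 μmol/L.

52 μmol/L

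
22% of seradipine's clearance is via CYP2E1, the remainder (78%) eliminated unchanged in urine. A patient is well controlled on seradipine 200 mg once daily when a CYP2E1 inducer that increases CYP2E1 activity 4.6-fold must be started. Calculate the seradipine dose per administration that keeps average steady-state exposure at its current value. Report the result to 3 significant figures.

358 mg

The CYP2E1 pathway (22% of clearance) is boosted to 4.6× activity: 0.22 × 4.6 = 1.012.
Non-CYP routes (78%) are unchanged.
New clearance relative to baseline: 1.012 + 0.78 = 1.792.
To maintain the same steady-state level, dose must scale with clearance: new dose = 200 × 1.792 = 358 mg.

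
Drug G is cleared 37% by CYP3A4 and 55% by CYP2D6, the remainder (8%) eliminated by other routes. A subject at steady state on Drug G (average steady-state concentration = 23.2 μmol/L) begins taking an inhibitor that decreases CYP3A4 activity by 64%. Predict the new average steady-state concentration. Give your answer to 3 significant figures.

30.4 μmol/L

The CYP3A4 pathway (37% of clearance) drops to 0.36× activity: 0.37 × 0.36 = 0.1332.
CYP2D6 (55%) and the residual 8% are unaffected.
Relative clearance = 0.1332 + 0.55 + 0.08 = 0.7632.
Average steady-state concentration ∝ 1/CL, so new value = 23.2 / 0.7632 = 30.4 μmol/L.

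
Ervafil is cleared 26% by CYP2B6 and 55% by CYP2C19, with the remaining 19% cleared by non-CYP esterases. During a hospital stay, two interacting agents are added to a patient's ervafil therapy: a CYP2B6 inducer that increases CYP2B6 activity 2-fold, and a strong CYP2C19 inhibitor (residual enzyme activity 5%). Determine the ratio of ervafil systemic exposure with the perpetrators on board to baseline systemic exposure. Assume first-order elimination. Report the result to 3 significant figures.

The CYP2B6 pathway (26% of clearance) increases to 2× activity: 0.26 × 2 = 0.52.
The CYP2C19 pathway (55% of clearance) falls to 0.05× activity: 0.55 × 0.05 = 0.0275.
Non-CYP routes (19%) are unchanged.
CL_new/CL_old = 0.52 + 0.0275 + 0.19 = 0.7375.
Because systemic exposure varies inversely with clearance, the combined effect is 1 / 0.7375 = 1.36.

1.36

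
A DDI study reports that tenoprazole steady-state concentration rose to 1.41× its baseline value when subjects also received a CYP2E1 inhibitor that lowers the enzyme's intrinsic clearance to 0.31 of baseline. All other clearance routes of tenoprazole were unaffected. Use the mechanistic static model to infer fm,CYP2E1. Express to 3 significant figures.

CL'/CL = 1 / 1.41 = 0.7092
0.31·fm + (1 − fm) = 0.7092
fm = (0.7092 − 1) / (0.31 − 1) = 0.421

0.421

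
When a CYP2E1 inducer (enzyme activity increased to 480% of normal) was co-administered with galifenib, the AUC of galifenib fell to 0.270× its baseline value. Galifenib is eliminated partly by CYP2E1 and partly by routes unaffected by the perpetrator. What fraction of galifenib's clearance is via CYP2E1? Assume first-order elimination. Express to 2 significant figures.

Write x for the fraction cleared via CYP2E1. The observed AUC change means clearance rose to 1/0.270 = 3.704 of baseline.
Setting x·4.8 + (1 − x) = 3.704 and solving: x = (3.704 − 1)/(4.8 − 1) = 0.71.

0.71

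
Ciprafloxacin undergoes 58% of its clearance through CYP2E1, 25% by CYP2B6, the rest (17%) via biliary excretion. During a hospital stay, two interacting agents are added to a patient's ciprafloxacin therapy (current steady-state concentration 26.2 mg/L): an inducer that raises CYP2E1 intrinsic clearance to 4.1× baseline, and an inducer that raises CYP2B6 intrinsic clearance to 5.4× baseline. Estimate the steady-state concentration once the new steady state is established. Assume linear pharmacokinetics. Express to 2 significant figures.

6.7 mg/L

The CYP2E1 pathway (58% of clearance) rises to 4.1× activity: 0.58 × 4.1 = 2.378.
The CYP2B6 pathway (25% of clearance) increases to 5.4× activity: 0.25 × 5.4 = 1.35.
The remaining 17% of clearance is unaffected.
CL_new/CL_old = 2.378 + 1.35 + 0.17 = 3.898.
Steady-state concentration ∝ 1/CL: new value = 26.2 / 3.898 = 6.7 mg/L.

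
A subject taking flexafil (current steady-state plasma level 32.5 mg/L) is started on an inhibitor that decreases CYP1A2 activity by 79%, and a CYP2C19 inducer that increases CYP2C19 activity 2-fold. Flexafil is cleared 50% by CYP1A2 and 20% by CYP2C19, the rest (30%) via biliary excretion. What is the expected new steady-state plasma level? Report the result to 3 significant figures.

40.4 mg/L

CYP1A2: 0.5 × 0.21 = 0.105
CYP2C19: 0.2 × 2 = 0.4
Other: 0.3 (unchanged)
New clearance relative to baseline: 0.105 + 0.4 + 0.3 = 0.805.
Dividing the baseline by the relative clearance: 32.5 / 0.805 = 40.4 mg/L.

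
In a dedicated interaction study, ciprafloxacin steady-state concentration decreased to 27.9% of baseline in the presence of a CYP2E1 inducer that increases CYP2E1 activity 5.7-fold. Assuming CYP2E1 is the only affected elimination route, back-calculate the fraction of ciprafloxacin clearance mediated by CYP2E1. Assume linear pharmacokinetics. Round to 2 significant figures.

0.55

Let fm be the CYP2E1 fraction. New clearance relative to baseline = fm × 5.7 + (1 − fm).
Steady-state concentration ratio = 1 / (new CL fraction), so new CL fraction = 1 / 0.279 = 3.584.
fm × 5.7 + 1 − fm = 3.584  ⇒  fm × (5.7 − 1) = 2.584  ⇒  fm = 0.55.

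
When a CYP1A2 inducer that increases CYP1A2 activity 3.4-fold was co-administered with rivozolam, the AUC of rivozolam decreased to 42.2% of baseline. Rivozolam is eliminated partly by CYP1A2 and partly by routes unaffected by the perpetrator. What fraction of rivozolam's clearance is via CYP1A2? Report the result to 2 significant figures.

0.57

CL'/CL = 1 / 0.422 = 2.37
3.4·fm + (1 − fm) = 2.37
fm = (2.37 − 1) / (3.4 − 1) = 0.57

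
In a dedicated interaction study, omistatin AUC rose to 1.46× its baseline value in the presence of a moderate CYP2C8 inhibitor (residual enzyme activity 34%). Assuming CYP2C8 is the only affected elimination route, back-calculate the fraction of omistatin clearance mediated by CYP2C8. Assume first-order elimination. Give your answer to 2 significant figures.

CL'/CL = 1 / 1.46 = 0.6849
0.34·fm + (1 − fm) = 0.6849
fm = (0.6849 − 1) / (0.34 − 1) = 0.48

0.48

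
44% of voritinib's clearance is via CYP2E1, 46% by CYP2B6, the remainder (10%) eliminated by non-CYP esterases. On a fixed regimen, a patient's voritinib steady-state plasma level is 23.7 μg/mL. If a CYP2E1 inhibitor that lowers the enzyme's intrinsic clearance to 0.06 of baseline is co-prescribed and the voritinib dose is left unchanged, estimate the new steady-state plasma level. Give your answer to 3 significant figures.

40.4 μg/mL

The CYP2E1 pathway (44% of clearance) is reduced to 0.06× activity: 0.44 × 0.06 = 0.0264.
CYP2B6 (46%) and the residual 10% are unaffected.
New clearance relative to baseline: 0.0264 + 0.46 + 0.1 = 0.5864.
New steady-state plasma level = baseline ÷ relative clearance = 23.7 / 0.5864 = 40.4 μg/mL.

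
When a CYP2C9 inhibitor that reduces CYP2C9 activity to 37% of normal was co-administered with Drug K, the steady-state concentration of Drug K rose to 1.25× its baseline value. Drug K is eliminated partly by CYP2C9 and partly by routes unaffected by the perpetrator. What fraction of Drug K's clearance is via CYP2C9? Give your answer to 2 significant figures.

CL'/CL = 1 / 1.25 = 0.8
0.37·fm + (1 − fm) = 0.8
fm = (0.8 − 1) / (0.37 − 1) = 0.32

0.32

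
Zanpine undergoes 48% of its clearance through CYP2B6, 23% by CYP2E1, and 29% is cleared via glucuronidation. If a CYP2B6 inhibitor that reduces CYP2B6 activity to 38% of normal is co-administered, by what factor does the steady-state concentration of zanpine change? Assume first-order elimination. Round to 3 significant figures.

1.42

The CYP2B6 pathway (48% of clearance) is reduced to 0.38× activity: 0.48 × 0.38 = 0.1824.
CYP2E1 (23%) and the residual 29% are unaffected.
Relative clearance = 0.1824 + 0.23 + 0.29 = 0.7024.
Steady-state concentration is inversely proportional to clearance, so the fold-change is 1 / 0.7024 = 1.42.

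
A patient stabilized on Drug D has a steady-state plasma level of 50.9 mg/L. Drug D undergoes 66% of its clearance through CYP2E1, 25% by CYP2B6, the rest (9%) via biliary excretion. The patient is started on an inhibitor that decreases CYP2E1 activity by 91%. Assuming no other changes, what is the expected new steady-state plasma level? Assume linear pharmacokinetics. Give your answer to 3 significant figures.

127 mg/L

The CYP2E1 pathway (66% of clearance) is reduced to 0.09× activity: 0.66 × 0.09 = 0.0594.
CYP2B6 (25%) and the residual 9% are unaffected.
CL_new/CL_old = 0.0594 + 0.25 + 0.09 = 0.3994.
Steady-state plasma level ∝ 1/CL, so new value = 50.9 / 0.3994 = 127 mg/L.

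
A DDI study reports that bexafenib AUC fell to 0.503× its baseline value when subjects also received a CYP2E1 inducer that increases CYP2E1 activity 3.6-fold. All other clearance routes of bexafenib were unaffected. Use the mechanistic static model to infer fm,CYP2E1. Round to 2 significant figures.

0.38

Let x = fm,CYP2E1. Because AUC ∝ 1/CL, relative clearance rose to 1/0.503 = 1.988.
Only the CYP2E1 route changed, so 1.988 = x·3.6 + (1 − x), giving x = 0.38.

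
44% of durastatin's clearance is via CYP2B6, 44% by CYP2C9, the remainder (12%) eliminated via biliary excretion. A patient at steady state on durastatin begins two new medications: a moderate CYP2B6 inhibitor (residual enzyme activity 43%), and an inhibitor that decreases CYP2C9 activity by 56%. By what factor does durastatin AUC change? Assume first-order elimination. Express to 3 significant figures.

1.99

The CYP2B6 pathway (44% of clearance) is reduced to 0.43× activity: 0.44 × 0.43 = 0.1892.
The CYP2C9 pathway (44% of clearance) is reduced to 0.44× activity: 0.44 × 0.44 = 0.1936.
Non-CYP routes (12%) are unchanged.
New clearance relative to baseline: 0.1892 + 0.1936 + 0.12 = 0.5028.
Net AUC ratio = 1 / 0.5028 = 1.99.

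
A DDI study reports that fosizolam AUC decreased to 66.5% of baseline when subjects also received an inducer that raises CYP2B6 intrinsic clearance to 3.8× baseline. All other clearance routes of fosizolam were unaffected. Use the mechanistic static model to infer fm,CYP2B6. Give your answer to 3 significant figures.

Let x = fm,CYP2B6. Because AUC ∝ 1/CL, relative clearance rose to 1/0.665 = 1.504.
Setting x·3.8 + (1 − x) = 1.504 and solving: x = (1.504 − 1)/(3.8 − 1) = 0.180.

0.180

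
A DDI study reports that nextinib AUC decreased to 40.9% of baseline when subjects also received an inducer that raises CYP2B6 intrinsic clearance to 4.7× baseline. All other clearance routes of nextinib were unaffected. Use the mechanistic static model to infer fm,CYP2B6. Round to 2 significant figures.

0.39

Call the CYP2B6 fraction fm. After the interaction, CL_new/CL_old = fm × 4.7 + (1 − fm).
AUC ratio = 1 / (new CL fraction), so new CL fraction = 1 / 0.409 = 2.445.
fm × 4.7 + 1 − fm = 2.445  ⇒  fm × (4.7 − 1) = 1.445  ⇒  fm = 0.39.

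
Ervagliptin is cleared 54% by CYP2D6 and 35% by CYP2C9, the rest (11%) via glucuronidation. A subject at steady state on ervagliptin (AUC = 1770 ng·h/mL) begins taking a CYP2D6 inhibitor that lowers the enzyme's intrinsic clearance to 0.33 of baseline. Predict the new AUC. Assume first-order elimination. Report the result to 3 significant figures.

The CYP2D6 pathway (54% of clearance) falls to 0.33× activity: 0.54 × 0.33 = 0.1782.
CYP2C9 (35%) and the residual 11% are unaffected.
CL_new/CL_old = 0.1782 + 0.35 + 0.11 = 0.6382.
New AUC = baseline ÷ relative clearance = 1770 / 0.6382 = 2.77 × 10³ ng·h/mL.

2.77 × 10³ ng·h/mL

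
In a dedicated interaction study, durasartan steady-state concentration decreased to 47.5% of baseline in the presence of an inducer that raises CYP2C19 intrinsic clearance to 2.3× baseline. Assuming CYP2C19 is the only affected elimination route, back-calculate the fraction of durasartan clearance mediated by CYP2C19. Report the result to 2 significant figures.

0.85

CL'/CL = 1 / 0.475 = 2.105
2.3·fm + (1 − fm) = 2.105
fm = (2.105 − 1) / (2.3 − 1) = 0.85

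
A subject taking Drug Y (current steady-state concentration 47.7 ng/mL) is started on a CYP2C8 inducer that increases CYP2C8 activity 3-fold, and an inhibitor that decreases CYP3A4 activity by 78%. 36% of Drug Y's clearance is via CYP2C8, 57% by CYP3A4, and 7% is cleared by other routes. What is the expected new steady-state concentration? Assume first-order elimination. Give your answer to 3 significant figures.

The CYP2C8 pathway (36% of clearance) rises to 3× activity: 0.36 × 3 = 1.08.
The CYP3A4 pathway (57% of clearance) falls to 0.22× activity: 0.57 × 0.22 = 0.1254.
The remaining 7% of clearance is unaffected.
Relative clearance = 1.08 + 0.1254 + 0.07 = 1.2754.
New steady-state concentration = 47.7 / 1.2754 = 37.4 ng/mL (concentration scales inversely with clearance).

37.4 ng/mL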